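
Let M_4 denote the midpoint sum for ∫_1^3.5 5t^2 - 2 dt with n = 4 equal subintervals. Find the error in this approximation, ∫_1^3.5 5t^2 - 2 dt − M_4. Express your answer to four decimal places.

0.4069

Exact integral: ∫_1^3.5 f(t) dt ≈ 64.791667.
M_4 ≈ 64.384766.
Error ≈ 64.791667 − 64.384766 ≈ 0.4069.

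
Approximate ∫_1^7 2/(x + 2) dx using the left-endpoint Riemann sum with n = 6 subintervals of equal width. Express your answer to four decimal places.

2.4357

Δx = (7 − 1)/6 = 1.
Left endpoints: 1, 2, 3, 4, 5, 6.
f(1) = 2/3, f(2) = 0.5, f(3) = 0.4, f(4) = 1/3, f(5) = 2/7, f(6) = 0.25.
Sum = Δx · [f(1) + f(2) + f(3) + ...].
Sum ≈ 2.4357.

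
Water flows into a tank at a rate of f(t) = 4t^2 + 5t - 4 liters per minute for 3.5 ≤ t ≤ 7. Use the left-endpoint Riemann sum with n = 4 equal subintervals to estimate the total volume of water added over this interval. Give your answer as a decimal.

407.859375

Δt = (7 − 3.5)/4 = 0.875.
Left endpoints: 3.5, 4.375, 5.25, 6.125.
f(3.5) = 62.5, f(4.375) = 94.4375, f(5.25) = 132.5, f(6.125) = 176.6875.
Sum = Δt · [f(3.5) + f(4.375) + f(5.25) + f(6.125)].
Sum = 407.859375.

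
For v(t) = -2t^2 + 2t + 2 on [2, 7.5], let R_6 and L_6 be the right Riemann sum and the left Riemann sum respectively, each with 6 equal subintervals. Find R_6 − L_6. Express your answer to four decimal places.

R_6 ≈ -257.061343.
L_6 ≈ -171.353009.
R_6 − L_6 ≈ -85.7083.

-85.7083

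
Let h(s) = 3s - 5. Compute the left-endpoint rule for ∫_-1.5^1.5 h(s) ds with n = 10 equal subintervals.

-16.35

Δs = (1.5 − (-1.5))/10 = 0.3.
Left endpoints: -1.5, -1.2, -0.9, -0.6, -0.3, 0, 0.3, 0.6, 0.9, 1.2.
h(-1.5) = -9.5, h(-1.2) = -8.6, h(-0.9) = -7.7, h(-0.6) = -6.8, h(-0.3) = -5.9, h(0) = -5, h(0.3) = -4.1, h(0.6) = -3.2, h(0.9) = -2.3, h(1.2) = -1.4.
Sum = Δs · [h(-1.5) + h(-1.2) + h(-0.9) + ...].
Sum = -16.35.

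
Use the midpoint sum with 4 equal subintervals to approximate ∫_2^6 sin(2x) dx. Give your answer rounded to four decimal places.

-0.8898

Δx = (6 − 2)/4 = 1.
Midpoints: 2.5, 3.5, 4.5, 5.5.
f(2.5) ≈ -0.9589, f(3.5) ≈ 0.6570, f(4.5) ≈ 0.4121, f(5.5) ≈ -1.0000.
Sum = Δx · [f(2.5) + f(3.5) + f(4.5) + f(5.5)].
Sum ≈ -0.8898.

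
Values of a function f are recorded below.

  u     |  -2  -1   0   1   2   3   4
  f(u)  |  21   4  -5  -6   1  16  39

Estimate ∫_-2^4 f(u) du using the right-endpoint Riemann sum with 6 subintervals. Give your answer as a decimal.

Δu = 1.
Sum = 1·[4 + (-5) + (-6) + 1 + 16 + 39] = 49.

49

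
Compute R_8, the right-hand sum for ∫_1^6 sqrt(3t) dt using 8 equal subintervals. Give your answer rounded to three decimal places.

Δt = (6 − 1)/8 = 0.625.
Right endpoints: 1.625, 2.25, 2.875, 3.5, 4.125, 4.75, 5.375, 6.
f(1.625) ≈ 2.208, f(2.25) ≈ 2.598, f(2.875) ≈ 2.937, f(3.5) ≈ 3.240, f(4.125) ≈ 3.518, f(4.75) ≈ 3.775, f(5.375) ≈ 4.016, f(6) ≈ 4.243.
Sum = Δt · [f(1.625) + f(2.25) + f(2.875) + ...].
Sum ≈ 16.584.

16.584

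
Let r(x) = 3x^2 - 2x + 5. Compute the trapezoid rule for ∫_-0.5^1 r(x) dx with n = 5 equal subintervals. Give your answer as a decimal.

7.9425

Δx = (1 − (-0.5))/5 = 0.3.
r(-0.5) = 6.75, r(-0.2) = 5.52, r(0.1) = 4.83, r(0.4) = 4.68, r(0.7) = 5.07, r(1) = 6.
T_5 = (Δx/2)·[r(x_0) + 2r(x_1) + ... + 2r(x_{4}) + r(x_5)].
Sum = 7.9425.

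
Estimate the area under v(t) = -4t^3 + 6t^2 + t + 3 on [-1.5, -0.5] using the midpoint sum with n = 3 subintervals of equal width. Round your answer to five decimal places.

Δt = (-0.5 − (-1.5))/3 = 1/3.
Midpoints: -4/3, -1, -2/3.
v(-4/3) = 589/27, v(-1) = 12, v(-2/3) = 167/27.
Sum = Δt · [v(-4/3) + v(-1) + v(-2/3)].
Sum ≈ 13.33333.

13.33333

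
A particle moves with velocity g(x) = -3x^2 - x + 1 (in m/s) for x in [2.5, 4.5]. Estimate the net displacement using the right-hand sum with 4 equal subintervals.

-91.75

Δx = (4.5 − 2.5)/4 = 0.5.
Right endpoints: 3, 3.5, 4, 4.5.
g(3) = -29, g(3.5) = -39.25, g(4) = -51, g(4.5) = -64.25.
Sum = Δx · [g(3) + g(3.5) + g(4) + g(4.5)].
Sum = -91.75.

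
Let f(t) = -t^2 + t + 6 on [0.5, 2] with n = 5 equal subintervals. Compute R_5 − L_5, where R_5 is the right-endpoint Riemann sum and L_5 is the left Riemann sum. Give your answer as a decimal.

R_5 = 7.89.
L_5 = 8.565.
R_5 − L_5 = -0.675.

-0.675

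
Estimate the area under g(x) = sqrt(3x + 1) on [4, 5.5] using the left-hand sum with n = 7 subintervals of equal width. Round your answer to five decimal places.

Δx = (5.5 − 4)/7 = 3/14.
Left endpoints: 4, 59/14, 31/7, 65/14, 34/7, 71/14, 37/7.
g(4) ≈ 3.60555, g(59/14) ≈ 3.69362, g(31/7) ≈ 3.77964, g(65/14) ≈ 3.86375, g(34/7) ≈ 3.94606, g(71/14) ≈ 4.02670, g(37/7) ≈ 4.10575.
Sum = Δx · [g(4) + g(59/14) + g(31/7) + ...].
Sum ≈ 5.79023.

5.79023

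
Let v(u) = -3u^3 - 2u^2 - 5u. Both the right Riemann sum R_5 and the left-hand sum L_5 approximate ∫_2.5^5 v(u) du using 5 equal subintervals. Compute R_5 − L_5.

R_5 = -657.5.
L_5 = -468.4375.
R_5 − L_5 = -189.0625.

-189.0625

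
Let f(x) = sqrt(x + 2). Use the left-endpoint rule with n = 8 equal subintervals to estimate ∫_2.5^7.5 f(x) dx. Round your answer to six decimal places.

Δx = (7.5 − 2.5)/8 = 0.625.
Left endpoints: 2.5, 3.125, 3.75, 4.375, 5, 5.625, 6.25, 6.875.
f(2.5) ≈ 2.121320, f(3.125) ≈ 2.263846, f(3.75) ≈ 2.397916, f(4.375) ≈ 2.524876, f(5) ≈ 2.645751, f(5.625) ≈ 2.761340, f(6.25) ≈ 2.872281, f(6.875) ≈ 2.979094.
Sum = Δx · [f(2.5) + f(3.125) + f(3.75) + ...].
Sum ≈ 12.854016.

12.854016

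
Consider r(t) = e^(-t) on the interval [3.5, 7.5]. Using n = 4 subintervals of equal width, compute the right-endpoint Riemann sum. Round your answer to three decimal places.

Δt = (7.5 − 3.5)/4 = 1.
Right endpoints: 4.5, 5.5, 6.5, 7.5.
r(4.5) ≈ 0.011, r(5.5) ≈ 0.004, r(6.5) ≈ 0.002, r(7.5) ≈ 0.001.
Sum = Δt · [r(4.5) + r(5.5) + r(6.5) + r(7.5)].
Sum ≈ 0.017.

0.017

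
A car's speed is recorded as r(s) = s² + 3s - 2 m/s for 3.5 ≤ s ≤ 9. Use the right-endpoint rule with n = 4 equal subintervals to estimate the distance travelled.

381.17578125

Δs = (9 − 3.5)/4 = 1.375.
Right endpoints: 4.875, 6.25, 7.625, 9.
r(4.875) = 36.390625, r(6.25) = 55.8125, r(7.625) = 79.015625, r(9) = 106.
Sum = Δs · [r(4.875) + r(6.25) + r(7.625) + r(9)].
Sum = 381.17578125.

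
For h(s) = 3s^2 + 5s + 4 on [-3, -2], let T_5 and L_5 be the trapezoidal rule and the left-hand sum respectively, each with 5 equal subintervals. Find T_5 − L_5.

-1

T_5 = 10.52.
L_5 = 11.52.
T_5 − L_5 = -1.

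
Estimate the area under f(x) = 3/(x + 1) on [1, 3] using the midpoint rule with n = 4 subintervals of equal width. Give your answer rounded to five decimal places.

Δx = (3 − 1)/4 = 0.5.
Midpoints: 1.25, 1.75, 2.25, 2.75.
f(1.25) = 4/3, f(1.75) = 12/11, f(2.25) = 12/13, f(2.75) = 0.8.
Sum = Δx · [f(1.25) + f(1.75) + f(2.25) + f(2.75)].
Sum ≈ 2.07366.

2.07366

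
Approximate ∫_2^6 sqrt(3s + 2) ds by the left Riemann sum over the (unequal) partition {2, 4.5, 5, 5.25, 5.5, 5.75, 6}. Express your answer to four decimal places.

13.2958

Subinterval widths: 2.5, 0.5, 0.25, 0.25, 0.25, 0.25.
Left endpoints: 2, 4.5, 5, 5.25, 5.5, 5.75.
f(2) ≈ 2.8284, f(4.5) ≈ 3.9370, f(5) ≈ 4.1231, f(5.25) ≈ 4.2131, f(5.5) ≈ 4.3012, f(5.75) ≈ 4.3875.
Sum = Σ Δs_i · f(s_i).
Sum ≈ 13.2958.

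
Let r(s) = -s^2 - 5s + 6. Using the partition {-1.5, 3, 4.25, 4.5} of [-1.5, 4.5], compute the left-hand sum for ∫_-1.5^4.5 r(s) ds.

19.796875

Subinterval widths: 4.5, 1.25, 0.25.
Left endpoints: -1.5, 3, 4.25.
r(-1.5) = 11.25, r(3) = -18, r(4.25) = -33.3125.
Sum = Σ Δs_i · r(s_i).
Sum = 19.796875.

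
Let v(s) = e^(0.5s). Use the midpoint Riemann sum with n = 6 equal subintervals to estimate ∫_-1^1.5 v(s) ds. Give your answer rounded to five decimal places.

Δs = (1.5 − (-1))/6 = 5/12.
Midpoints: -19/24, -0.375, 1/24, 11/24, 0.875, 31/24.
v(-19/24) ≈ 0.67312, v(-0.375) ≈ 0.82903, v(1/24) ≈ 1.02105, v(11/24) ≈ 1.25755, v(0.875) ≈ 1.54883, v(31/24) ≈ 1.90758.
Sum = Δs · [v(-19/24) + v(-0.375) + v(1/24) + ...].
Sum ≈ 3.01548.

3.01548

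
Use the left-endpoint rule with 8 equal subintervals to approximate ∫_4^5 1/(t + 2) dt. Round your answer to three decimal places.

0.156

Δt = (5 − 4)/8 = 0.125.
Left endpoints: 4, 4.125, 4.25, 4.375, 4.5, 4.625, 4.75, 4.875.
f(4) = 1/6, f(4.125) = 8/49, f(4.25) = 0.16, f(4.375) = 8/51, f(4.5) = 2/13, f(4.625) = 8/53, f(4.75) = 4/27, f(4.875) = 8/55.
Sum = Δt · [f(4) + f(4.125) + f(4.25) + ...].
Sum ≈ 0.156.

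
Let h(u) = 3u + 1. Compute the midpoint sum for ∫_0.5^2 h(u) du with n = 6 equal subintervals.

Δu = (2 − 0.5)/6 = 0.25.
Midpoints: 0.625, 0.875, 1.125, 1.375, 1.625, 1.875.
h(0.625) = 2.875, h(0.875) = 3.625, h(1.125) = 4.375, h(1.375) = 5.125, h(1.625) = 5.875, h(1.875) = 6.625.
Sum = Δu · [h(0.625) + h(0.875) + h(1.125) + ...].
Sum = 7.125.

7.125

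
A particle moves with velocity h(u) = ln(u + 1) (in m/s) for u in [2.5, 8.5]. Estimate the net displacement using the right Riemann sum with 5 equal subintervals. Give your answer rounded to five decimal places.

Δu = (8.5 − 2.5)/5 = 1.2.
Right endpoints: 3.7, 4.9, 6.1, 7.3, 8.5.
h(3.7) ≈ 1.54756, h(4.9) ≈ 1.77495, h(6.1) ≈ 1.96009, h(7.3) ≈ 2.11626, h(8.5) ≈ 2.25129.
Sum = Δu · [h(3.7) + h(4.9) + h(6.1) + h(7.3) + h(8.5)].
Sum ≈ 11.58019.

11.58019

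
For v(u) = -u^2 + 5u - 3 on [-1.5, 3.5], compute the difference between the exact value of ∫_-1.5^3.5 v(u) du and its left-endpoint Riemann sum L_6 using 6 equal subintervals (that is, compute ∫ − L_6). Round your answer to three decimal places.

6.829

Exact integral: ∫_-1.5^3.5 v(u) du ≈ -5.41667.
L_6 ≈ -12.24537.
Error ≈ -5.41667 − (-12.24537) ≈ 6.829.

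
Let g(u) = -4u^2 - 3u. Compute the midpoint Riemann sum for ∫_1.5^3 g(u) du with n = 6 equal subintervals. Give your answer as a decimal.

Δu = (3 − 1.5)/6 = 0.25.
Midpoints: 1.625, 1.875, 2.125, 2.375, 2.625, 2.875.
g(1.625) = -15.4375, g(1.875) = -19.6875, g(2.125) = -24.4375, g(2.375) = -29.6875, g(2.625) = -35.4375, g(2.875) = -41.6875.
Sum = Δu · [g(1.625) + g(1.875) + g(2.125) + ...].
Sum = -41.59375.

-41.59375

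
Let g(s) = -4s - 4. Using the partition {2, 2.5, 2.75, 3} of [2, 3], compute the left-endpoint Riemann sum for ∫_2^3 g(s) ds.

-13.25

Subinterval widths: 0.5, 0.25, 0.25.
Left endpoints: 2, 2.5, 2.75.
g(2) = -12, g(2.5) = -14, g(2.75) = -15.
Sum = Σ Δs_i · g(s_i).
Sum = -13.25.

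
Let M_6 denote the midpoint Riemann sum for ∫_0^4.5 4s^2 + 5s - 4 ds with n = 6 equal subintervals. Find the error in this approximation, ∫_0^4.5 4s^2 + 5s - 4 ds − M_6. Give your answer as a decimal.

Exact integral: ∫_0^4.5 f(s) ds = 154.125.
M_6 = 153.28125.
Error = 154.125 − 153.28125 = 0.84375.

0.84375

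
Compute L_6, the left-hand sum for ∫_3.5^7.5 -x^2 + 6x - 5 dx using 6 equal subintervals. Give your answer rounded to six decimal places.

Δx = (7.5 − 3.5)/6 = 2/3.
Left endpoints: 3.5, 25/6, 29/6, 5.5, 37/6, 41/6.
f(3.5) = 3.75, f(25/6) = 95/36, f(29/6) = 23/36, f(5.5) = -2.25, f(37/6) = -217/36, f(41/6) = -385/36.
Sum = Δx · [f(3.5) + f(25/6) + f(29/6) + ...].
Sum ≈ -7.962963.

-7.962963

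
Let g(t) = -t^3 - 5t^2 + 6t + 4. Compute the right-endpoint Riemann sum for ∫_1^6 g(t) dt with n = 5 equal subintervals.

Δt = (6 − 1)/5 = 1.
Right endpoints: 2, 3, 4, 5, 6.
g(2) = -12, g(3) = -50, g(4) = -116, g(5) = -216, g(6) = -356.
Sum = Δt · [g(2) + g(3) + g(4) + g(5) + g(6)].
Sum = -750.

-750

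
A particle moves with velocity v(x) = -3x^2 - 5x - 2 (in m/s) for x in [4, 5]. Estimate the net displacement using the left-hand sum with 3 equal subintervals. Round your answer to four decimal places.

-80.2222

Δx = (5 − 4)/3 = 1/3.
Left endpoints: 4, 13/3, 14/3.
v(4) = -70, v(13/3) = -80, v(14/3) = -272/3.
Sum = Δx · [v(4) + v(13/3) + v(14/3)].
Sum ≈ -80.2222.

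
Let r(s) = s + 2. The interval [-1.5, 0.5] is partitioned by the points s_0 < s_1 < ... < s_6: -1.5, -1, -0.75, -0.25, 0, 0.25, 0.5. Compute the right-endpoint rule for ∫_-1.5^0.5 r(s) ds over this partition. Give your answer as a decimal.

3.375

Subinterval widths: 0.5, 0.25, 0.5, 0.25, 0.25, 0.25.
Right endpoints: -1, -0.75, -0.25, 0, 0.25, 0.5.
r(-1) = 1, r(-0.75) = 1.25, r(-0.25) = 1.75, r(0) = 2, r(0.25) = 2.25, r(0.5) = 2.5.
Sum = Σ Δs_i · r(s_i).
Sum = 3.375.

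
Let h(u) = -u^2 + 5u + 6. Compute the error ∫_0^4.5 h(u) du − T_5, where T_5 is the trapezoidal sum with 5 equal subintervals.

0.6075

Exact integral: ∫_0^4.5 h(u) du = 47.25.
T_5 = 46.6425.
Error = 47.25 − 46.6425 = 0.6075.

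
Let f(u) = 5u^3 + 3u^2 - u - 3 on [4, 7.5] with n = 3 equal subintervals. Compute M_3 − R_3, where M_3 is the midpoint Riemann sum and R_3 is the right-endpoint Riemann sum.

M_3 ≈ 3926.896701.
R_3 ≈ 5145.388889.
M_3 − R_3 = -1218.4921875.

-1218.4921875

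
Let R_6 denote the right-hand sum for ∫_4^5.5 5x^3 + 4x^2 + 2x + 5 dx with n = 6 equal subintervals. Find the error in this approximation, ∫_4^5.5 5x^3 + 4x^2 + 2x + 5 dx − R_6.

Exact integral: ∫_4^5.5 f(x) dx = 982.078125.
R_6 = 1054.73828125.
Error = 982.078125 − 1054.73828125 = -72.66015625.

-72.66015625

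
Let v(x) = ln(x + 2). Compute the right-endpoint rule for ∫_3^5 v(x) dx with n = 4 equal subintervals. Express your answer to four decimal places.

3.6571

Δx = (5 − 3)/4 = 0.5.
Right endpoints: 3.5, 4, 4.5, 5.
v(3.5) ≈ 1.7047, v(4) ≈ 1.7918, v(4.5) ≈ 1.8718, v(5) ≈ 1.9459.
Sum = Δx · [v(3.5) + v(4) + v(4.5) + v(5)].
Sum ≈ 3.6571.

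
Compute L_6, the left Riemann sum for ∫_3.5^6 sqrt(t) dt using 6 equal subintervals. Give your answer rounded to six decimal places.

5.311225

Δt = (6 − 3.5)/6 = 5/12.
Left endpoints: 3.5, 47/12, 13/3, 4.75, 31/6, 67/12.
f(3.5) ≈ 1.870829, f(47/12) ≈ 1.979057, f(13/3) ≈ 2.081666, f(4.75) ≈ 2.179449, f(31/6) ≈ 2.273030, f(67/12) ≈ 2.362908.
Sum = Δt · [f(3.5) + f(47/12) + f(13/3) + ...].
Sum ≈ 5.311225.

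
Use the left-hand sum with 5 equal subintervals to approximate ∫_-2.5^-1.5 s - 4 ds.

Δs = (-1.5 − (-2.5))/5 = 0.2.
Left endpoints: -2.5, -2.3, -2.1, -1.9, -1.7.
f(-2.5) = -6.5, f(-2.3) = -6.3, f(-2.1) = -6.1, f(-1.9) = -5.9, f(-1.7) = -5.7.
Sum = Δs · [f(-2.5) + f(-2.3) + f(-2.1) + f(-1.9) + f(-1.7)].
Sum = -6.1.

-6.1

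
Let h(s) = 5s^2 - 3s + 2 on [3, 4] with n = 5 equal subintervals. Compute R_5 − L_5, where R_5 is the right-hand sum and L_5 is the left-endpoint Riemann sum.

6.4

R_5 = 56.4.
L_5 = 50.
R_5 − L_5 = 6.4.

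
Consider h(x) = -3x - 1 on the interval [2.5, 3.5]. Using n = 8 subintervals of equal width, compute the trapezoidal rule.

-10

Δx = (3.5 − 2.5)/8 = 0.125.
h(2.5) = -8.5, h(2.625) = -8.875, h(2.75) = -9.25, h(2.875) = -9.625, h(3) = -10, h(3.125) = -10.375, h(3.25) = -10.75, h(3.375) = -11.125, h(3.5) = -11.5.
T_8 = (Δx/2)·[h(x_0) + 2h(x_1) + ... + 2h(x_{7}) + h(x_8)].
Sum = -10.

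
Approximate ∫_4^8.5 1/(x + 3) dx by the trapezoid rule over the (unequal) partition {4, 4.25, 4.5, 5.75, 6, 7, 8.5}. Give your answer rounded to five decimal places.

Subinterval widths: 0.25, 0.25, 1.25, 0.25, 1, 1.5.
f(4) = 1/7, f(4.25) = 4/29, f(4.5) = 2/15, f(5.75) = 4/35, f(6) = 1/9, f(7) = 0.1, f(8.5) = 2/23.
On each subinterval the trapezoid contributes (Δx_i/2)·[f(x_{i-1}) + f(x_i)].
Sum ≈ 0.49772.

0.49772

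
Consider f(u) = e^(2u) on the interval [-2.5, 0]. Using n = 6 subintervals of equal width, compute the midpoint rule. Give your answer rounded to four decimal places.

Δu = (0 − (-2.5))/6 = 5/12.
Midpoints: -55/24, -1.875, -35/24, -25/24, -0.625, -5/24.
f(-55/24) ≈ 0.0102, f(-1.875) ≈ 0.0235, f(-35/24) ≈ 0.0541, f(-25/24) ≈ 0.1245, f(-0.625) ≈ 0.2865, f(-5/24) ≈ 0.6592.
Sum = Δu · [f(-55/24) + f(-1.875) + f(-35/24) + ...].
Sum ≈ 0.4825.

0.4825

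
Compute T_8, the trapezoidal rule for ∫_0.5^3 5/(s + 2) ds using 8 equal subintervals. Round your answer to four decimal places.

3.4706

Δs = (3 − 0.5)/8 = 0.3125.
f(0.5) = 2, f(0.8125) = 16/9, f(1.125) = 1.6, f(1.4375) = 16/11, f(1.75) = 4/3, f(2.0625) = 16/13, f(2.375) = 8/7, f(2.6875) = 16/15, f(3) = 1.
T_8 = (Δs/2)·[f(s_0) + 2f(s_1) + ... + 2f(s_{7}) + f(s_8)].
Sum ≈ 3.4706.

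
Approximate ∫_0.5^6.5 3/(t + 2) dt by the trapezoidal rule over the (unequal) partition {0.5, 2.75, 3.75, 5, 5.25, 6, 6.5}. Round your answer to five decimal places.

3.81421

Subinterval widths: 2.25, 1, 1.25, 0.25, 0.75, 0.5.
f(0.5) = 1.2, f(2.75) = 12/19, f(3.75) = 12/23, f(5) = 3/7, f(5.25) = 12/29, f(6) = 0.375, f(6.5) = 6/17.
On each subinterval the trapezoid contributes (Δt_i/2)·[f(t_{i-1}) + f(t_i)].
Sum ≈ 3.81421.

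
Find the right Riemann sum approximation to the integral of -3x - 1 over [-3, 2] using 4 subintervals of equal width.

Δx = (2 − (-3))/4 = 1.25.
Right endpoints: -1.75, -0.5, 0.75, 2.
f(-1.75) = 4.25, f(-0.5) = 0.5, f(0.75) = -3.25, f(2) = -7.
Sum = Δx · [f(-1.75) + f(-0.5) + f(0.75) + f(2)].
Sum = -6.875.

-6.875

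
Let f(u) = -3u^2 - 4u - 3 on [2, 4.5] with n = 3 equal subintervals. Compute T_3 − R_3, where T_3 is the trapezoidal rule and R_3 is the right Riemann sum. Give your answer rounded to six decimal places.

24.479167

T_3 ≈ -123.99305556.
R_3 ≈ -148.47222222.
T_3 − R_3 ≈ 24.479167.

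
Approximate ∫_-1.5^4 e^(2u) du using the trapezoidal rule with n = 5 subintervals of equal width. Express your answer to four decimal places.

Δu = (4 − (-1.5))/5 = 1.1.
f(-1.5) ≈ 0.0498, f(-0.4) ≈ 0.4493, f(0.7) ≈ 4.0552, f(1.8) ≈ 36.5982, f(2.9) ≈ 330.2996, f(4) ≈ 2980.9580.
T_5 = (Δu/2)·[f(u_0) + 2f(u_1) + ... + 2f(u_{4}) + f(u_5)].
Sum ≈ 2048.0968.

2048.0968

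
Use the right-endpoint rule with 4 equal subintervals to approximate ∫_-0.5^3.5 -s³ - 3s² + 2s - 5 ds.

Δs = (3.5 − (-0.5))/4 = 1.
Right endpoints: 0.5, 1.5, 2.5, 3.5.
f(0.5) = -4.875, f(1.5) = -12.125, f(2.5) = -34.375, f(3.5) = -77.625.
Sum = Δs · [f(0.5) + f(1.5) + f(2.5) + f(3.5)].
Sum = -129.

-129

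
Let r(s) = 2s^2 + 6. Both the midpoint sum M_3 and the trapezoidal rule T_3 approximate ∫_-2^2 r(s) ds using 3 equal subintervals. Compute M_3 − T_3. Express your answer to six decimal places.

-3.555556

M_3 ≈ 33.48148148.
T_3 ≈ 37.03703704.
M_3 − T_3 ≈ -3.555556.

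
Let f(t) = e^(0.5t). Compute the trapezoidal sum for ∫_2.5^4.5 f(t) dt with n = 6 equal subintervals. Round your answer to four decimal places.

12.0225

Δt = (4.5 − 2.5)/6 = 1/3.
f(2.5) ≈ 3.4903, f(17/6) ≈ 4.1234, f(19/6) ≈ 4.8712, f(3.5) ≈ 5.7546, f(23/6) ≈ 6.7983, f(25/6) ≈ 8.0312, f(4.5) ≈ 9.4877.
T_6 = (Δt/2)·[f(t_0) + 2f(t_1) + ... + 2f(t_{5}) + f(t_6)].
Sum ≈ 12.0225.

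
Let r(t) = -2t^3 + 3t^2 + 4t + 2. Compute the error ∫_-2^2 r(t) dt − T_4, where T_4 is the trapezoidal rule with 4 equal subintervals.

-2

Exact integral: ∫_-2^2 r(t) dt = 24.
T_4 = 26.
Error = 24 − 26 = -2.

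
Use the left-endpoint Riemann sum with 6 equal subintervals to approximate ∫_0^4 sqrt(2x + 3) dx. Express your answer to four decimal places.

Δx = (4 − 0)/6 = 2/3.
Left endpoints: 0, 2/3, 4/3, 2, 8/3, 10/3.
f(0) ≈ 1.7321, f(2/3) ≈ 2.0817, f(4/3) ≈ 2.3805, f(2) ≈ 2.6458, f(8/3) ≈ 2.8868, f(10/3) ≈ 3.1091.
Sum = Δx · [f(0) + f(2/3) + f(4/3) + ...].
Sum ≈ 9.8905.

9.8905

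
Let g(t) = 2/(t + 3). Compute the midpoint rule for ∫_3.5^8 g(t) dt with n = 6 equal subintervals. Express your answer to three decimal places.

Δt = (8 − 3.5)/6 = 0.75.
Midpoints: 3.875, 4.625, 5.375, 6.125, 6.875, 7.625.
g(3.875) = 16/55, g(4.625) = 16/61, g(5.375) = 16/67, g(6.125) = 16/73, g(6.875) = 16/79, g(7.625) = 16/85.
Sum = Δt · [g(3.875) + g(4.625) + g(5.375) + ...].
Sum ≈ 1.051.

1.051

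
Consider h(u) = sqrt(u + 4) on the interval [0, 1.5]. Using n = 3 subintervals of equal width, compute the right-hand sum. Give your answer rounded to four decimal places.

Δu = (1.5 − 0)/3 = 0.5.
Right endpoints: 0.5, 1, 1.5.
h(0.5) ≈ 2.1213, h(1) ≈ 2.2361, h(1.5) ≈ 2.3452.
Sum = Δu · [h(0.5) + h(1) + h(1.5)].
Sum ≈ 3.3513.

3.3513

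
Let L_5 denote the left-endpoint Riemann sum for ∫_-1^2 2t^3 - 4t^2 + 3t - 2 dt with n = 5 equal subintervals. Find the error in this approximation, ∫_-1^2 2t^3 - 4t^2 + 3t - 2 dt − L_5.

4.68

Exact integral: ∫_-1^2 f(t) dt = -6.
L_5 = -10.68.
Error = -6 − (-10.68) = 4.68.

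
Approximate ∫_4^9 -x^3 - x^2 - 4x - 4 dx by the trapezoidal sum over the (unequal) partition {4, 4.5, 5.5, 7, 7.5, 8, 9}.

Subinterval widths: 0.5, 1, 1.5, 0.5, 0.5, 1.
f(4) = -100, f(4.5) = -133.375, f(5.5) = -222.625, f(7) = -424, f(7.5) = -512.125, f(8) = -612, f(9) = -850.
On each subinterval the trapezoid contributes (Δx_i/2)·[f(x_{i-1}) + f(x_i)].
Sum = -1967.375.

-1967.375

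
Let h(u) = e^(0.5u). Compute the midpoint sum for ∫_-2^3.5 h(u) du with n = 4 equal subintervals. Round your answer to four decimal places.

Δu = (3.5 − (-2))/4 = 1.375.
Midpoints: -1.3125, 0.0625, 1.4375, 2.8125.
h(-1.3125) ≈ 0.5188, h(0.0625) ≈ 1.0317, h(1.4375) ≈ 2.0519, h(2.8125) ≈ 4.0806.
Sum = Δu · [h(-1.3125) + h(0.0625) + h(1.4375) + h(2.8125)].
Sum ≈ 10.5642.

10.5642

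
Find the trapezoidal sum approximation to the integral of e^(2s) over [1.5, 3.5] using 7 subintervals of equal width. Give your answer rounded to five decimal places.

Δs = (3.5 − 1.5)/7 = 2/7.
f(1.5) ≈ 20.08554, f(25/14) ≈ 35.56737, f(29/14) ≈ 62.98251, f(33/14) ≈ 111.52912, f(37/14) ≈ 197.49520, f(41/14) ≈ 349.72351, f(45/14) ≈ 619.28862, f(3.5) ≈ 1096.63316.
T_7 = (Δs/2)·[f(s_0) + 2f(s_1) + ... + 2f(s_{6}) + f(s_7)].
Sum ≈ 552.84162.

552.84162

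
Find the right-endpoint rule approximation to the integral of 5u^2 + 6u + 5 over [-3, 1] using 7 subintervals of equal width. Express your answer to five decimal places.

Δu = (1 − (-3))/7 = 4/7.
Right endpoints: -17/7, -13/7, -9/7, -5/7, -1/7, 3/7, 1.
f(-17/7) = 976/49, f(-13/7) = 544/49, f(-9/7) = 272/49, f(-5/7) = 160/49, f(-1/7) = 208/49, f(3/7) = 416/49, f(1) = 16.
Sum = Δu · [f(-17/7) + f(-13/7) + f(-9/7) + ...].
Sum ≈ 39.18367.

39.18367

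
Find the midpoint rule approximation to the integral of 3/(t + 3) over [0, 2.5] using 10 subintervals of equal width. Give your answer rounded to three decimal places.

1.818

Δt = (2.5 − 0)/10 = 0.25.
Midpoints: 0.125, 0.375, 0.625, 0.875, 1.125, 1.375, 1.625, 1.875, 2.125, 2.375.
f(0.125) = 0.96, f(0.375) = 8/9, f(0.625) = 24/29, f(0.875) = 24/31, f(1.125) = 8/11, f(1.375) = 24/35, f(1.625) = 24/37, f(1.875) = 8/13, f(2.125) = 24/41, f(2.375) = 24/43.
Sum = Δt · [f(0.125) + f(0.375) + f(0.625) + ...].
Sum ≈ 1.818.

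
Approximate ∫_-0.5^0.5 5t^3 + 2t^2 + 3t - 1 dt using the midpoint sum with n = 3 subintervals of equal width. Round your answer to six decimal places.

Δt = (0.5 − (-0.5))/3 = 1/3.
Midpoints: -1/3, 0, 1/3.
f(-1/3) = -53/27, f(0) = -1, f(1/3) = 11/27.
Sum = Δt · [f(-1/3) + f(0) + f(1/3)].
Sum ≈ -0.851852.

-0.851852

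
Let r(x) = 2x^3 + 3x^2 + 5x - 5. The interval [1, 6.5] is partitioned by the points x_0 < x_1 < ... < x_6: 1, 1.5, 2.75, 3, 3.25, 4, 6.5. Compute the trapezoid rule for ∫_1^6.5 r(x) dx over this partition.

Subinterval widths: 0.5, 1.25, 0.25, 0.25, 0.75, 2.5.
r(1) = 5, r(1.5) = 16, r(2.75) = 73.03125, r(3) = 91, r(3.25) = 111.59375, r(4) = 191, r(6.5) = 703.5.
On each subinterval the trapezoid contributes (Δx_i/2)·[r(x_{i-1}) + r(x_i)].
Sum = 1338.3203125.

1338.3203125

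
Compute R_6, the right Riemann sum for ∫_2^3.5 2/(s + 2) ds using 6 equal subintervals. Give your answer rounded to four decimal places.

Δs = (3.5 − 2)/6 = 0.25.
Right endpoints: 2.25, 2.5, 2.75, 3, 3.25, 3.5.
f(2.25) = 8/17, f(2.5) = 4/9, f(2.75) = 8/19, f(3) = 0.4, f(3.25) = 8/21, f(3.5) = 4/11.
Sum = Δs · [f(2.25) + f(2.5) + f(2.75) + ...].
Sum ≈ 0.6202.

0.6202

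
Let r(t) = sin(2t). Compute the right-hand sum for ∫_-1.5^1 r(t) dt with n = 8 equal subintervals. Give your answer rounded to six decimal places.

Δt = (1 − (-1.5))/8 = 0.3125.
Right endpoints: -1.1875, -0.875, -0.5625, -0.25, 0.0625, 0.375, 0.6875, 1.
r(-1.1875) ≈ -0.693685, r(-0.875) ≈ -0.983986, r(-0.5625) ≈ -0.902268, r(-0.25) ≈ -0.479426, r(0.0625) ≈ 0.124675, r(0.375) ≈ 0.681639, r(0.6875) ≈ 0.980893, r(1) ≈ 0.909297.
Sum = Δt · [r(-1.1875) + r(-0.875) + r(-0.5625) + ...].
Sum ≈ -0.113394.

-0.113394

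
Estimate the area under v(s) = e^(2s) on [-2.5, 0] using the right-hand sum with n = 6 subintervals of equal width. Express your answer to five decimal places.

Δs = (0 − (-2.5))/6 = 5/12.
Right endpoints: -25/12, -5/3, -1.25, -5/6, -5/12, 0.
v(-25/12) ≈ 0.01550, v(-5/3) ≈ 0.03567, v(-1.25) ≈ 0.08208, v(-5/6) ≈ 0.18888, v(-5/12) ≈ 0.43460, v(0) ≈ 1.00000.
Sum = Δs · [v(-25/12) + v(-5/3) + v(-1.25) + ...].
Sum ≈ 0.73197.

0.73197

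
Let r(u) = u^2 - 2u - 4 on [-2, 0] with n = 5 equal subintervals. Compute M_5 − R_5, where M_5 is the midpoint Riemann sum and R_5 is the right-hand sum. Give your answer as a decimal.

1.52

M_5 = -1.36.
R_5 = -2.88.
M_5 − R_5 = 1.52.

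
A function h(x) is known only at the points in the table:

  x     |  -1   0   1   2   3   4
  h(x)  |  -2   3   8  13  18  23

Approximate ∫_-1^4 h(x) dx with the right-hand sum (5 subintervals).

65

Δx = 1.
Sum = 1·[3 + 8 + 13 + 18 + 23] = 65.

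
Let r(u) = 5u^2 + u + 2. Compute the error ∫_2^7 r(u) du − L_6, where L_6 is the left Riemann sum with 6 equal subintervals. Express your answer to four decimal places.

92.9398

Exact integral: ∫_2^7 r(u) du ≈ 590.833333.
L_6 ≈ 497.893519.
Error ≈ 590.833333 − 497.893519 ≈ 92.9398.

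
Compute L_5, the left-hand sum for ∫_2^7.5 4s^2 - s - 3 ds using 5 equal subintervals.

Δs = (7.5 − 2)/5 = 1.1.
Left endpoints: 2, 3.1, 4.2, 5.3, 6.4.
f(2) = 11, f(3.1) = 32.34, f(4.2) = 63.36, f(5.3) = 104.06, f(6.4) = 154.44.
Sum = Δs · [f(2) + f(3.1) + f(4.2) + f(5.3) + f(6.4)].
Sum = 401.72.

401.72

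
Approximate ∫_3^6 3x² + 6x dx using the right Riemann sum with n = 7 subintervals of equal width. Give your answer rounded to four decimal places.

291.4898

Δx = (6 − 3)/7 = 3/7.
Right endpoints: 24/7, 27/7, 30/7, 33/7, 36/7, 39/7, 6.
f(24/7) = 2736/49, f(27/7) = 3321/49, f(30/7) = 3960/49, f(33/7) = 4653/49, f(36/7) = 5400/49, f(39/7) = 6201/49, f(6) = 144.
Sum = Δx · [f(24/7) + f(27/7) + f(30/7) + ...].
Sum ≈ 291.4898.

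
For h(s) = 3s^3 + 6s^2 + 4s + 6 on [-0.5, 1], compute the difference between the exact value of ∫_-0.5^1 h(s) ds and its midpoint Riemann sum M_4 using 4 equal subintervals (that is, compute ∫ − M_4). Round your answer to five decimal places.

0.14502

Exact integral: ∫_-0.5^1 h(s) ds = 13.453125.
M_4 ≈ 13.3081055.
Error ≈ 13.453125 − 13.3081055 ≈ 0.14502.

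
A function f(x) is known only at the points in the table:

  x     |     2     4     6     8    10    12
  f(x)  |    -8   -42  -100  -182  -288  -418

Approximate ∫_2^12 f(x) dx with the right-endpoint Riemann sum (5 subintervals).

-2060

Δx = 2.
Sum = 2·[(-42) + (-100) + (-182) + (-288) + (-418)] = -2060.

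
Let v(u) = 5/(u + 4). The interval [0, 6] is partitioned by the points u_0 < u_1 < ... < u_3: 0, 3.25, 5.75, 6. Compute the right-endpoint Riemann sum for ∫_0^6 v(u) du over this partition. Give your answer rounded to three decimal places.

3.648

Subinterval widths: 3.25, 2.5, 0.25.
Right endpoints: 3.25, 5.75, 6.
v(3.25) = 20/29, v(5.75) = 20/39, v(6) = 0.5.
Sum = Σ Δu_i · v(u_i).
Sum ≈ 3.648.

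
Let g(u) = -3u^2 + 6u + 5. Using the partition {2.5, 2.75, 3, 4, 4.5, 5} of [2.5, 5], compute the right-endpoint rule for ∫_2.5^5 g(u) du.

Subinterval widths: 0.25, 0.25, 1, 0.5, 0.5.
Right endpoints: 2.75, 3, 4, 4.5, 5.
g(2.75) = -1.1875, g(3) = -4, g(4) = -19, g(4.5) = -28.75, g(5) = -40.
Sum = Σ Δu_i · g(u_i).
Sum = -54.671875.

-54.671875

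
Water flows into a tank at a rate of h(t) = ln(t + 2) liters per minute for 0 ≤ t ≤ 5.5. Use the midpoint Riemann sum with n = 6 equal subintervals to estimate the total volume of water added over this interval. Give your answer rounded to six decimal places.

Δt = (5.5 − 0)/6 = 11/12.
Midpoints: 11/24, 1.375, 55/24, 77/24, 4.125, 121/24.
h(11/24) ≈ 0.899484, h(1.375) ≈ 1.216395, h(55/24) ≈ 1.456675, h(77/24) ≈ 1.650260, h(4.125) ≈ 1.812379, h(121/24) ≈ 1.951845.
Sum = Δt · [h(11/24) + h(1.375) + h(55/24) + ...].
Sum ≈ 8.238118.

8.238118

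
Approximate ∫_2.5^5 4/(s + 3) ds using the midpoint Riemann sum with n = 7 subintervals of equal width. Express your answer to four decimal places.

Δs = (5 − 2.5)/7 = 5/14.
Midpoints: 75/28, 85/28, 95/28, 3.75, 115/28, 125/28, 135/28.
f(75/28) = 112/159, f(85/28) = 112/169, f(95/28) = 112/179, f(3.75) = 16/27, f(115/28) = 112/199, f(125/28) = 112/209, f(135/28) = 112/219.
Sum = Δs · [f(75/28) + f(85/28) + f(95/28) + ...].
Sum ≈ 1.4984.

1.4984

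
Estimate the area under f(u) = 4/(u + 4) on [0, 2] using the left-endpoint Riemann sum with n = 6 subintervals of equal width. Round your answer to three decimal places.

1.679

Δu = (2 − 0)/6 = 1/3.
Left endpoints: 0, 1/3, 2/3, 1, 4/3, 5/3.
f(0) = 1, f(1/3) = 12/13, f(2/3) = 6/7, f(1) = 0.8, f(4/3) = 0.75, f(5/3) = 12/17.
Sum = Δu · [f(0) + f(1/3) + f(2/3) + ...].
Sum ≈ 1.679.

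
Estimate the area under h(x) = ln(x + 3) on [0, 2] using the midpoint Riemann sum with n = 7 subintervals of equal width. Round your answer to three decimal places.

2.752

Δx = (2 − 0)/7 = 2/7.
Midpoints: 1/7, 3/7, 5/7, 1, 9/7, 11/7, 13/7.
h(1/7) ≈ 1.145, h(3/7) ≈ 1.232, h(5/7) ≈ 1.312, h(1) ≈ 1.386, h(9/7) ≈ 1.455, h(11/7) ≈ 1.520, h(13/7) ≈ 1.580.
Sum = Δx · [h(1/7) + h(3/7) + h(5/7) + ...].
Sum ≈ 2.752.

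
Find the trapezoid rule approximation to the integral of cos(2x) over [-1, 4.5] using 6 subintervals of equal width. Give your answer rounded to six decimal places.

0.464376

Δx = (4.5 − (-1))/6 = 11/12.
f(-1) ≈ -0.416147, f(-1/12) ≈ 0.986143, f(5/6) ≈ -0.095724, f(1.75) ≈ -0.936457, f(8/3) ≈ 0.581803, f(43/12) ≈ 0.634464, f(4.5) ≈ -0.911130.
T_6 = (Δx/2)·[f(x_0) + 2f(x_1) + ... + 2f(x_{5}) + f(x_6)].
Sum ≈ 0.464376.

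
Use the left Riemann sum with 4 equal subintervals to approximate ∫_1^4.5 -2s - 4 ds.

Δs = (4.5 − 1)/4 = 0.875.
Left endpoints: 1, 1.875, 2.75, 3.625.
f(1) = -6, f(1.875) = -7.75, f(2.75) = -9.5, f(3.625) = -11.25.
Sum = Δs · [f(1) + f(1.875) + f(2.75) + f(3.625)].
Sum = -30.1875.

-30.1875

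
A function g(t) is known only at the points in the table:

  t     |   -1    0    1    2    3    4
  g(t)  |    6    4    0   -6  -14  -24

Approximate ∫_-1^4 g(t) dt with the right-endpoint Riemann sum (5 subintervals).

-40

Δt = 1.
Sum = 1·[4 + 0 + (-6) + (-14) + (-24)] = -40.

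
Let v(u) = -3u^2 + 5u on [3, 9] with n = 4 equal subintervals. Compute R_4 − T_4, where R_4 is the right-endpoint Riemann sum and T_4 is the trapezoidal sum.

-139.5

R_4 = -668.25.
T_4 = -528.75.
R_4 − T_4 = -139.5.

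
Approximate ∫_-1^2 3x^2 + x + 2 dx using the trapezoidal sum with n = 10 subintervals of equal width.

16.635

Δx = (2 − (-1))/10 = 0.3.
f(-1) = 4, f(-0.7) = 2.77, f(-0.4) = 2.08, f(-0.1) = 1.93, f(0.2) = 2.32, f(0.5) = 3.25, f(0.8) = 4.72, f(1.1) = 6.73, f(1.4) = 9.28, f(1.7) = 12.37, f(2) = 16.
T_10 = (Δx/2)·[f(x_0) + 2f(x_1) + ... + 2f(x_{9}) + f(x_10)].
Sum = 16.635.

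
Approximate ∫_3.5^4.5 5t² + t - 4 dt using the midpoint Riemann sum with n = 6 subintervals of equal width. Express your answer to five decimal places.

80.40509

Δt = (4.5 − 3.5)/6 = 1/6.
Midpoints: 43/12, 3.75, 47/12, 49/12, 4.25, 53/12.
f(43/12) = 9185/144, f(3.75) = 70.0625, f(47/12) = 11033/144, f(49/12) = 12017/144, f(4.25) = 90.5625, f(53/12) = 14105/144.
Sum = Δt · [f(43/12) + f(3.75) + f(47/12) + ...].
Sum ≈ 80.40509.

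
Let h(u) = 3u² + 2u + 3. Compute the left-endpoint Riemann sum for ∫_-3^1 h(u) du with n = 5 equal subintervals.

Δu = (1 − (-3))/5 = 0.8.
Left endpoints: -3, -2.2, -1.4, -0.6, 0.2.
h(-3) = 24, h(-2.2) = 13.12, h(-1.4) = 6.08, h(-0.6) = 2.88, h(0.2) = 3.52.
Sum = Δu · [h(-3) + h(-2.2) + h(-1.4) + h(-0.6) + h(0.2)].
Sum = 39.68.

39.68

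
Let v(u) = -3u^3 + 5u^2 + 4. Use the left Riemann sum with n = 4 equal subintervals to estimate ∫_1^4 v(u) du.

-36.421875

Δu = (4 − 1)/4 = 0.75.
Left endpoints: 1, 1.75, 2.5, 3.25.
v(1) = 6, v(1.75) = 3.234375, v(2.5) = -11.625, v(3.25) = -46.171875.
Sum = Δu · [v(1) + v(1.75) + v(2.5) + v(3.25)].
Sum = -36.421875.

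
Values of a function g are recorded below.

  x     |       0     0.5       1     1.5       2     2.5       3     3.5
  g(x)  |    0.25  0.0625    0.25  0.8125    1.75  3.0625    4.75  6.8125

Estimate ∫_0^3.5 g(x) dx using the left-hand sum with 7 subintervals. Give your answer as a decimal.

Δx = 0.5.
Sum = 0.5·[0.25 + 0.0625 + 0.25 + 0.8125 + 1.75 + 3.0625 + 4.75] = 5.46875.

5.46875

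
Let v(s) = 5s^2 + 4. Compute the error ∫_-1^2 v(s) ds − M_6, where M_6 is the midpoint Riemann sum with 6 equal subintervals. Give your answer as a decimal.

Exact integral: ∫_-1^2 v(s) ds = 27.
M_6 = 26.6875.
Error = 27 − 26.6875 = 0.3125.

0.3125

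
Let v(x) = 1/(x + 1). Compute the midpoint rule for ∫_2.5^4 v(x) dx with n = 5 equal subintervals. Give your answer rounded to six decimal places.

0.356519

Δx = (4 − 2.5)/5 = 0.3.
Midpoints: 2.65, 2.95, 3.25, 3.55, 3.85.
v(2.65) = 20/73, v(2.95) = 20/79, v(3.25) = 4/17, v(3.55) = 20/91, v(3.85) = 20/97.
Sum = Δx · [v(2.65) + v(2.95) + v(3.25) + v(3.55) + v(3.85)].
Sum ≈ 0.356519.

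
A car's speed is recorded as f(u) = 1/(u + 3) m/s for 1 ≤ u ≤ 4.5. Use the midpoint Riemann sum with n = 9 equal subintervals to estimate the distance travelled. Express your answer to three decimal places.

0.628

Δu = (4.5 − 1)/9 = 7/18.
Midpoints: 43/36, 19/12, 71/36, 85/36, 2.75, 113/36, 127/36, 47/12, 155/36.
f(43/36) = 36/151, f(19/12) = 12/55, f(71/36) = 36/179, f(85/36) = 36/193, f(2.75) = 4/23, f(113/36) = 36/221, f(127/36) = 36/235, f(47/12) = 12/83, f(155/36) = 36/263.
Sum = Δu · [f(43/36) + f(19/12) + f(71/36) + ...].
Sum ≈ 0.628.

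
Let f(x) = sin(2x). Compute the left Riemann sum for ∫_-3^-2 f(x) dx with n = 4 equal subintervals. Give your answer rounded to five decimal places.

0.73035

Δx = (-2 − (-3))/4 = 0.25.
Left endpoints: -3, -2.75, -2.5, -2.25.
f(-3) ≈ 0.27942, f(-2.75) ≈ 0.70554, f(-2.5) ≈ 0.95892, f(-2.25) ≈ 0.97753.
Sum = Δx · [f(-3) + f(-2.75) + f(-2.5) + f(-2.25)].
Sum ≈ 0.73035.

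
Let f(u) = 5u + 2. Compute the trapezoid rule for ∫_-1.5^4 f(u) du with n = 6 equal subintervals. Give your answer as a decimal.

Δu = (4 − (-1.5))/6 = 11/12.
f(-1.5) = -5.5, f(-7/12) = -11/12, f(1/3) = 11/3, f(1.25) = 8.25, f(13/6) = 77/6, f(37/12) = 209/12, f(4) = 22.
T_6 = (Δu/2)·[f(u_0) + 2f(u_1) + ... + 2f(u_{5}) + f(u_6)].
Sum = 45.375.

45.375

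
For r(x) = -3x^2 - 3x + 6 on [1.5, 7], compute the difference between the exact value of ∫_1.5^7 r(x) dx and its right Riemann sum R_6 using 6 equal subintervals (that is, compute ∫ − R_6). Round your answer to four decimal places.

74.1545

Exact integral: ∫_1.5^7 r(x) dx = -376.75.
R_6 ≈ -450.904514.
Error ≈ -376.75 − (-450.904514) ≈ 74.1545.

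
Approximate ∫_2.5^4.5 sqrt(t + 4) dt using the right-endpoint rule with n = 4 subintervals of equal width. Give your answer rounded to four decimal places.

5.5641

Δt = (4.5 − 2.5)/4 = 0.5.
Right endpoints: 3, 3.5, 4, 4.5.
f(3) ≈ 2.6458, f(3.5) ≈ 2.7386, f(4) ≈ 2.8284, f(4.5) ≈ 2.9155.
Sum = Δt · [f(3) + f(3.5) + f(4) + f(4.5)].
Sum ≈ 5.5641.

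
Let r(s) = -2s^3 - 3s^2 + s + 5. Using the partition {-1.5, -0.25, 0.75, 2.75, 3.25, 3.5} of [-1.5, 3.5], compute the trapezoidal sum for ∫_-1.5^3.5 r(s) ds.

Subinterval widths: 1.25, 1, 2, 0.5, 0.25.
r(-1.5) = 3.5, r(-0.25) = 4.59375, r(0.75) = 3.21875, r(2.75) = -56.53125, r(3.25) = -92.09375, r(3.5) = -114.
On each subinterval the trapezoid contributes (Δs_i/2)·[r(s_{i-1}) + r(s_i)].
Sum = -107.265625.

-107.265625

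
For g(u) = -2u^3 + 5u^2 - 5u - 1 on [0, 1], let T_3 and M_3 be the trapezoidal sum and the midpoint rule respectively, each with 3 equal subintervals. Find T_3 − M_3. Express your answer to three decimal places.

0.056

T_3 ≈ -2.29630.
M_3 ≈ -2.35185.
T_3 − M_3 ≈ 0.056.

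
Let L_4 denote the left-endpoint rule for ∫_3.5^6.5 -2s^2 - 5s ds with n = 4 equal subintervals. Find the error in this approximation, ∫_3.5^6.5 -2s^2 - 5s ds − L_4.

-27.5625

Exact integral: ∫_3.5^6.5 f(s) ds = -229.5.
L_4 = -201.9375.
Error = -229.5 − (-201.9375) = -27.5625.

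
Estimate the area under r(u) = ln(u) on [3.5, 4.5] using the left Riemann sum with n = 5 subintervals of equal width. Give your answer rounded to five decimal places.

1.35833

Δu = (4.5 − 3.5)/5 = 0.2.
Left endpoints: 3.5, 3.7, 3.9, 4.1, 4.3.
r(3.5) ≈ 1.25276, r(3.7) ≈ 1.30833, r(3.9) ≈ 1.36098, r(4.1) ≈ 1.41099, r(4.3) ≈ 1.45862.
Sum = Δu · [r(3.5) + r(3.7) + r(3.9) + r(4.1) + r(4.3)].
Sum ≈ 1.35833.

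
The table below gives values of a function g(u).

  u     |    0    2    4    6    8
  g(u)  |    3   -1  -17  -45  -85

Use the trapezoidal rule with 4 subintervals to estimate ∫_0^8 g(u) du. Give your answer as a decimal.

-208

Δu = 2.
T_4 = (2/2)·[3 + 2·(-1) + 2·(-17) + 2·(-45) + (-85)] = -208.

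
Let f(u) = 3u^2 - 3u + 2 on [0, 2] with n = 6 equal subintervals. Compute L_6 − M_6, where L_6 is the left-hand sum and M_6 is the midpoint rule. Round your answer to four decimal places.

-0.8333

L_6 ≈ 5.111111.
M_6 ≈ 5.944444.
L_6 − M_6 ≈ -0.8333.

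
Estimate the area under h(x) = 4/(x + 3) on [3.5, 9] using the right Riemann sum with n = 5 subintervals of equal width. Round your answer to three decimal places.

Δx = (9 − 3.5)/5 = 1.1.
Right endpoints: 4.6, 5.7, 6.8, 7.9, 9.
h(4.6) = 10/19, h(5.7) = 40/87, h(6.8) = 20/49, h(7.9) = 40/109, h(9) = 1/3.
Sum = Δx · [h(4.6) + h(5.7) + h(6.8) + h(7.9) + h(9)].
Sum ≈ 2.304.

2.304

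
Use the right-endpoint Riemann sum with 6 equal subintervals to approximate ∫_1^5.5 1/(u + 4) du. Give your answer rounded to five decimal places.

0.60768

Δu = (5.5 − 1)/6 = 0.75.
Right endpoints: 1.75, 2.5, 3.25, 4, 4.75, 5.5.
f(1.75) = 4/23, f(2.5) = 2/13, f(3.25) = 4/29, f(4) = 0.125, f(4.75) = 4/35, f(5.5) = 2/19.
Sum = Δu · [f(1.75) + f(2.5) + f(3.25) + ...].
Sum ≈ 0.60768.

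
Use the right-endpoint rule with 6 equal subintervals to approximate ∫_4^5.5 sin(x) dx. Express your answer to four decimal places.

-1.3488

Δx = (5.5 − 4)/6 = 0.25.
Right endpoints: 4.25, 4.5, 4.75, 5, 5.25, 5.5.
f(4.25) ≈ -0.8950, f(4.5) ≈ -0.9775, f(4.75) ≈ -0.9993, f(5) ≈ -0.9589, f(5.25) ≈ -0.8589, f(5.5) ≈ -0.7055.
Sum = Δx · [f(4.25) + f(4.5) + f(4.75) + ...].
Sum ≈ -1.3488.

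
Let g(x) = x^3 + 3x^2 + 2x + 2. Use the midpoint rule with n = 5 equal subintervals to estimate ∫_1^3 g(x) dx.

57.76

Δx = (3 − 1)/5 = 0.4.
Midpoints: 1.2, 1.6, 2, 2.4, 2.8.
g(1.2) = 10.448, g(1.6) = 16.976, g(2) = 26, g(2.4) = 37.904, g(2.8) = 53.072.
Sum = Δx · [g(1.2) + g(1.6) + g(2) + g(2.4) + g(2.8)].
Sum = 57.76.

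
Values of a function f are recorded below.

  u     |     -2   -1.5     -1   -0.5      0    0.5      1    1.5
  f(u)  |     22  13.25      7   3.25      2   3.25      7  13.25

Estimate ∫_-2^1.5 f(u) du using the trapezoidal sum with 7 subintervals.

26.6875

Δu = 0.5.
T_7 = (0.5/2)·[22 + 2·13.25 + 2·7 + 2·3.25 + 2·2 + 2·3.25 + 2·7 + 13.25] = 26.6875.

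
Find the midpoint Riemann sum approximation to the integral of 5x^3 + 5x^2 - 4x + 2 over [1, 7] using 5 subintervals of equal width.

Δx = (7 − 1)/5 = 1.2.
Midpoints: 1.6, 2.8, 4, 5.2, 6.4.
f(1.6) = 28.88, f(2.8) = 139.76, f(4) = 386, f(5.2) = 819.44, f(6.4) = 1491.92.
Sum = Δx · [f(1.6) + f(2.8) + f(4) + f(5.2) + f(6.4)].
Sum = 3439.2.

3439.2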